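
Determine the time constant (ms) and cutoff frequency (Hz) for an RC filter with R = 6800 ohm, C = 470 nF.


Time constant: tau = R * C.
tau = 6800 * 4.70e-07 = 0.003196 s
tau = 3.196 ms
Cutoff frequency: fc = 1 / (2*pi*R*C).
fc = 1 / (2*pi*0.003196) = 49.8 Hz

tau = 3.196 ms, fc = 49.8 Hz


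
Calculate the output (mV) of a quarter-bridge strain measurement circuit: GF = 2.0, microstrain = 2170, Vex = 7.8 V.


Quarter bridge output: Vout = (GF * epsilon * Vex) / 4.
Vout = (2.0 * 2170e-6 * 7.8) / 4
Vout = 0.033852 / 4 V
Vout = 0.008463 V = 8.463 mV

8.463 mV


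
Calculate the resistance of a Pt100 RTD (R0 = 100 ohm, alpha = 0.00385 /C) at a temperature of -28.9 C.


The RTD equation: Rt = R0 * (1 + alpha * T).
Rt = 100 * (1 + 0.00385 * -28.9)
Rt = 100 * (1 + -0.111265)
Rt = 100 * 0.888735
Rt = 88.874 ohm

88.874 ohm


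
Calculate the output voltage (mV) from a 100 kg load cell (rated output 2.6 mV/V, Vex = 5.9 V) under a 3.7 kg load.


Vout = rated_output * Vex * (load / capacity).
Vout = 2.6 * 5.9 * (3.7 / 100)
Vout = 2.6 * 5.9 * 0.037
Vout = 0.568 mV

0.568 mV


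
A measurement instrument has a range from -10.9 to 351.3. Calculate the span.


Span = upper range - lower range.
Span = 351.3 - (-10.9)
Span = 362.2

362.2


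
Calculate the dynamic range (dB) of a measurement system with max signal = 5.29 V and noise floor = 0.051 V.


Dynamic range = 20 * log10(Vmax / Vnoise).
DR = 20 * log10(5.29 / 0.051)
DR = 20 * log10(103.73)
DR = 40.32 dB

40.32 dB


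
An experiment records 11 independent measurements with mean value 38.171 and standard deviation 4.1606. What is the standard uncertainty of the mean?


The standard uncertainty for Type A evaluation is u = s / sqrt(n).
u = 4.1606 / sqrt(11)
u = 4.1606 / 3.3166
u = 1.2545

1.2545


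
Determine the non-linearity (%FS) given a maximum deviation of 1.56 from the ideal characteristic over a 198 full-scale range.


Linearity error = (max deviation / full scale) * 100%.
Linearity = (1.56 / 198) * 100
Linearity = 0.788 %FS

0.788 %FS


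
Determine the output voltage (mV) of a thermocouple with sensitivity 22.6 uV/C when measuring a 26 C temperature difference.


The thermocouple output V = sensitivity * dT.
V = 22.6 uV/C * 26 C
V = 587.6 uV
V = 0.588 mV

0.588 mV


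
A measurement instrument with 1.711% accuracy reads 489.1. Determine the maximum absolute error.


Absolute error = (accuracy% / 100) * reading.
Error = (1.711 / 100) * 489.1
Error = 0.01711 * 489.1
Error = 8.3685

8.3685


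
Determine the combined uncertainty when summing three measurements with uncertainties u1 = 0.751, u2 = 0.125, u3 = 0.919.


For a sum of independent quantities, uc = sqrt(u1^2 + u2^2 + u3^2).
uc = sqrt(0.751^2 + 0.125^2 + 0.919^2)
uc = sqrt(0.564001 + 0.015625 + 0.844561)
uc = 1.1934

1.1934


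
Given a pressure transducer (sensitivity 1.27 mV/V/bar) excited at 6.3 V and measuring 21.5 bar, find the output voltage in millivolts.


Output = sensitivity * Vex * P.
Vout = 1.27 * 6.3 * 21.5
Vout = 8.001 * 21.5
Vout = 172.02 mV

172.02 mV


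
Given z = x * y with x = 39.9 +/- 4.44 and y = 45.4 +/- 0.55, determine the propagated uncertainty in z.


For a product z = x*y, the relative uncertainty is:
uz/z = sqrt((ux/x)^2 + (uy/y)^2)
Relative uncertainties: ux/x = 4.44/39.9 = 0.111278
uy/y = 0.55/45.4 = 0.012115
z = 39.9 * 45.4 = 1811.5
uz = 1811.5 * sqrt(0.111278^2 + 0.012115^2) = 202.767

202.767


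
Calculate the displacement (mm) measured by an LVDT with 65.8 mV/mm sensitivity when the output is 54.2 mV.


Displacement = Vout / sensitivity.
d = 54.2 / 65.8
d = 0.824 mm

0.824 mm


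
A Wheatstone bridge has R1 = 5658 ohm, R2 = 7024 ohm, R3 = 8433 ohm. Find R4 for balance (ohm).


At balance: R1*R4 = R2*R3, so R4 = R2*R3/R1.
R4 = 7024 * 8433 / 5658
R4 = 59233392 / 5658
R4 = 10468.96 ohm

10468.96 ohm


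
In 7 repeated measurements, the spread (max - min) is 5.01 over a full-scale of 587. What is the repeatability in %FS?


Repeatability = (spread / full scale) * 100%.
R = (5.01 / 587) * 100
R = 0.853 %FS

0.853 %FS


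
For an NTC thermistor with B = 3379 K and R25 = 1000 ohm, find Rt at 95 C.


NTC thermistor equation: Rt = R25 * exp(B * (1/T - 1/T25)).
T in Kelvin: 368.15 K, T25 = 298.15 K
1/T - 1/T25 = 1/368.15 - 1/298.15 = -0.00063773
B * (1/T - 1/T25) = 3379 * -0.00063773 = -2.1549
Rt = 1000 * exp(-2.1549) = 115.9 ohm

115.9 ohm


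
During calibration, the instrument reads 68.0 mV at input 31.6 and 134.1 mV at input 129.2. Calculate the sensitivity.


Sensitivity = (y2 - y1) / (x2 - x1).
S = (134.1 - 68.0) / (129.2 - 31.6)
S = 66.1 / 97.6
S = 0.6773 mV/unit

0.6773 mV/unit


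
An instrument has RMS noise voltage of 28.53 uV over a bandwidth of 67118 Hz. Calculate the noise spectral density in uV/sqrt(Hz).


Noise spectral density = Vrms / sqrt(BW).
NSD = 28.53 / sqrt(67118)
NSD = 28.53 / 259.0714
NSD = 0.1101 uV/sqrt(Hz)

0.1101 uV/sqrt(Hz)


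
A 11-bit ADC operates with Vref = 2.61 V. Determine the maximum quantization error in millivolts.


The maximum quantization error is +/- LSB/2.
LSB = Vref / 2^n = 2.61 / 2048 = 0.00127441 V
Max error = LSB / 2 = 0.00127441 / 2 = 0.00063721 V
Max error = 0.6372 mV

0.6372 mV


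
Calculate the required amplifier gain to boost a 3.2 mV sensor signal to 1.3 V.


Gain = Vout / Vin (converting to same units).
G = 1.3 V / 3.2 mV
G = 1300.0 mV / 3.2 mV
G = 406.25

406.25


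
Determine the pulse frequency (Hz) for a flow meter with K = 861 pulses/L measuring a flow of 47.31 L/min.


Frequency = K * Q / 60 (converting L/min to L/s).
f = 861 * 47.31 / 60
f = 40733.91 / 60
f = 678.9 Hz

678.9 Hz


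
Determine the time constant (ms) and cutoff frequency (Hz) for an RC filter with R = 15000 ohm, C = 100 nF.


Time constant: tau = R * C.
tau = 15000 * 1.00e-07 = 0.0015 s
tau = 1.5 ms
Cutoff frequency: fc = 1 / (2*pi*R*C).
fc = 1 / (2*pi*0.0015) = 106.1 Hz

tau = 1.5 ms, fc = 106.1 Hz


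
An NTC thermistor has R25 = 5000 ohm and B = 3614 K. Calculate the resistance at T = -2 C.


NTC thermistor equation: Rt = R25 * exp(B * (1/T - 1/T25)).
T in Kelvin: 271.15 K, T25 = 298.15 K
1/T - 1/T25 = 1/271.15 - 1/298.15 = 0.00033398
B * (1/T - 1/T25) = 3614 * 0.00033398 = 1.207
Rt = 5000 * exp(1.207) = 16717.2 ohm

16717.2 ohm


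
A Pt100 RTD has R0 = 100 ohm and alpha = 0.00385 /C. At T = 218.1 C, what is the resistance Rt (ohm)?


The RTD equation: Rt = R0 * (1 + alpha * T).
Rt = 100 * (1 + 0.00385 * 218.1)
Rt = 100 * (1 + 0.839685)
Rt = 100 * 1.839685
Rt = 183.969 ohm

183.969 ohm


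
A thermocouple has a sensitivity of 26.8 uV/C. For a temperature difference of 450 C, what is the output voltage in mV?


The thermocouple output V = sensitivity * dT.
V = 26.8 uV/C * 450 C
V = 12060.0 uV
V = 12.06 mV

12.06 mV


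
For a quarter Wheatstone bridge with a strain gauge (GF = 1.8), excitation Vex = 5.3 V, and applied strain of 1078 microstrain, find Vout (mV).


Quarter bridge output: Vout = (GF * epsilon * Vex) / 4.
Vout = (1.8 * 1078e-6 * 5.3) / 4
Vout = 0.01028412 / 4 V
Vout = 0.00257103 V = 2.571 mV

2.571 mV


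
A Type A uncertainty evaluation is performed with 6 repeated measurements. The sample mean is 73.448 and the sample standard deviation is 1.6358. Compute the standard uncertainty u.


The standard uncertainty for Type A evaluation is u = s / sqrt(n).
u = 1.6358 / sqrt(6)
u = 1.6358 / 2.4495
u = 0.6678

0.6678


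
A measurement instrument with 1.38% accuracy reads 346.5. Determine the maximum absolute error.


Absolute error = (accuracy% / 100) * reading.
Error = (1.38 / 100) * 346.5
Error = 0.0138 * 346.5
Error = 4.7817

4.7817


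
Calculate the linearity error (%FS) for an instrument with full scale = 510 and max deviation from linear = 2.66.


Linearity error = (max deviation / full scale) * 100%.
Linearity = (2.66 / 510) * 100
Linearity = 0.522 %FS

0.522 %FS


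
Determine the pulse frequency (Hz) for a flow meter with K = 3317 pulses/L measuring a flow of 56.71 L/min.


Frequency = K * Q / 60 (converting L/min to L/s).
f = 3317 * 56.71 / 60
f = 188107.07 / 60
f = 3135.12 Hz

3135.12 Hz


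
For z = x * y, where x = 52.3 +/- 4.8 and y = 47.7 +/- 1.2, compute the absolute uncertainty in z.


For a product z = x*y, the relative uncertainty is:
uz/z = sqrt((ux/x)^2 + (uy/y)^2)
Relative uncertainties: ux/x = 4.8/52.3 = 0.091778
uy/y = 1.2/47.7 = 0.025157
z = 52.3 * 47.7 = 2494.7
uz = 2494.7 * sqrt(0.091778^2 + 0.025157^2) = 237.406

237.406


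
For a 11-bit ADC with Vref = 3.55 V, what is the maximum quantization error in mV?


The maximum quantization error is +/- LSB/2.
LSB = Vref / 2^n = 3.55 / 2048 = 0.0017334 V
Max error = LSB / 2 = 0.0017334 / 2 = 0.0008667 V
Max error = 0.8667 mV

0.8667 mV


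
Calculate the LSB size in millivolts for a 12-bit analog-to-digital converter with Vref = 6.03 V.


The resolution (LSB) of an ADC is Vref / 2^n.
LSB = 6.03 / 2^12
LSB = 6.03 / 4096
LSB = 0.00147217 V = 1.47216797 mV

1.47216797 mV


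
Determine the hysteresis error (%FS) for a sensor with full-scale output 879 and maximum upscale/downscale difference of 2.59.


Hysteresis = (max difference / full scale) * 100%.
H = (2.59 / 879) * 100
H = 0.295 %FS

0.295 %FS


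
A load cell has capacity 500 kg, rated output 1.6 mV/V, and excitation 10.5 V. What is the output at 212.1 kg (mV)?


Vout = rated_output * Vex * (load / capacity).
Vout = 1.6 * 10.5 * (212.1 / 500)
Vout = 1.6 * 10.5 * 0.4242
Vout = 7.127 mV

7.127 mV


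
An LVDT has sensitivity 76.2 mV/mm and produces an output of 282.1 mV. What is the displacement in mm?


Displacement = Vout / sensitivity.
d = 282.1 / 76.2
d = 3.702 mm

3.702 mm


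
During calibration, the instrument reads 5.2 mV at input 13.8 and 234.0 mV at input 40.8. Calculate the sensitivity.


Sensitivity = (y2 - y1) / (x2 - x1).
S = (234.0 - 5.2) / (40.8 - 13.8)
S = 228.8 / 27.0
S = 8.4741 mV/unit

8.4741 mV/unit


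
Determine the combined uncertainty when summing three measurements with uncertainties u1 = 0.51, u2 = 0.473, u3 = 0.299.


For a sum of independent quantities, uc = sqrt(u1^2 + u2^2 + u3^2).
uc = sqrt(0.51^2 + 0.473^2 + 0.299^2)
uc = sqrt(0.2601 + 0.223729 + 0.089401)
uc = 0.7571

0.7571


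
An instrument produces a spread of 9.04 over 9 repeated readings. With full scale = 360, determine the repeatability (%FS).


Repeatability = (spread / full scale) * 100%.
R = (9.04 / 360) * 100
R = 2.511 %FS

2.511 %FS


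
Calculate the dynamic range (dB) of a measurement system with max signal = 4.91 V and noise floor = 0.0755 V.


Dynamic range = 20 * log10(Vmax / Vnoise).
DR = 20 * log10(4.91 / 0.0755)
DR = 20 * log10(65.03)
DR = 36.26 dB

36.26 dB


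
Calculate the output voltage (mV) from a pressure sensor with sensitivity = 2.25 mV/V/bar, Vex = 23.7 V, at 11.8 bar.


Output = sensitivity * Vex * P.
Vout = 2.25 * 23.7 * 11.8
Vout = 53.325 * 11.8
Vout = 629.24 mV

629.24 mV


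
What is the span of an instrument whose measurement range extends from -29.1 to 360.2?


Span = upper range - lower range.
Span = 360.2 - (-29.1)
Span = 389.3

389.3


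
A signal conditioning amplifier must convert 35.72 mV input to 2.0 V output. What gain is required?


Gain = Vout / Vin (converting to same units).
G = 2.0 V / 35.72 mV
G = 2000.0 mV / 35.72 mV
G = 55.99

55.99


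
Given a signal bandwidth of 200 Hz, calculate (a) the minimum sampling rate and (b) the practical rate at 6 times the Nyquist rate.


By Nyquist theorem, fs_min = 2 * fmax.
fs_min = 2 * 200 = 400 Hz
Practical rate = 6 * fs_min = 6 * 400 = 2400 Hz

fs_min = 400 Hz, fs_practical = 2400 Hz


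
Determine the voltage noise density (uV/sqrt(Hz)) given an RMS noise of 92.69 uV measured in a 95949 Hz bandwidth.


Noise spectral density = Vrms / sqrt(BW).
NSD = 92.69 / sqrt(95949)
NSD = 92.69 / 309.7564
NSD = 0.2992 uV/sqrt(Hz)

0.2992 uV/sqrt(Hz)


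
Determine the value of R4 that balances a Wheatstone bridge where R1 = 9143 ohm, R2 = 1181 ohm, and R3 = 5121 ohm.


At balance: R1*R4 = R2*R3, so R4 = R2*R3/R1.
R4 = 1181 * 5121 / 9143
R4 = 6047901 / 9143
R4 = 661.48 ohm

661.48 ohm


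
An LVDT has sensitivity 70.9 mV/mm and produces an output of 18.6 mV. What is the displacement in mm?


Displacement = Vout / sensitivity.
d = 18.6 / 70.9
d = 0.262 mm

0.262 mm


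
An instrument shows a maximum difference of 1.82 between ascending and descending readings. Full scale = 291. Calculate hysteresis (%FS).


Hysteresis = (max difference / full scale) * 100%.
H = (1.82 / 291) * 100
H = 0.625 %FS

0.625 %FS


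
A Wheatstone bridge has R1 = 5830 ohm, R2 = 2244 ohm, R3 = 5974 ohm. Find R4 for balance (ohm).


At balance: R1*R4 = R2*R3, so R4 = R2*R3/R1.
R4 = 2244 * 5974 / 5830
R4 = 13405656 / 5830
R4 = 2299.43 ohm

2299.43 ohm


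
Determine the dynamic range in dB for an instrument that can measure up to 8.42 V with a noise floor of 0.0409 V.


Dynamic range = 20 * log10(Vmax / Vnoise).
DR = 20 * log10(8.42 / 0.0409)
DR = 20 * log10(205.87)
DR = 46.27 dB

46.27 dB


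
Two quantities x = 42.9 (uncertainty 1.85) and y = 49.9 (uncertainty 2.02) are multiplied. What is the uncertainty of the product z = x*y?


For a product z = x*y, the relative uncertainty is:
uz/z = sqrt((ux/x)^2 + (uy/y)^2)
Relative uncertainties: ux/x = 1.85/42.9 = 0.043124
uy/y = 2.02/49.9 = 0.040481
z = 42.9 * 49.9 = 2140.7
uz = 2140.7 * sqrt(0.043124^2 + 0.040481^2) = 126.616

126.616


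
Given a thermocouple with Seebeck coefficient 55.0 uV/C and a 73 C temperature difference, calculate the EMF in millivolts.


The thermocouple output V = sensitivity * dT.
V = 55.0 uV/C * 73 C
V = 4015.0 uV
V = 4.015 mV

4.015 mV


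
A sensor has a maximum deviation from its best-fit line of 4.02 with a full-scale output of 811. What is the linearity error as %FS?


Linearity error = (max deviation / full scale) * 100%.
Linearity = (4.02 / 811) * 100
Linearity = 0.496 %FS

0.496 %FS


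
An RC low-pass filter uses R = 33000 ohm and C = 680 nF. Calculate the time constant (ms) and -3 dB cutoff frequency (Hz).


Time constant: tau = R * C.
tau = 33000 * 6.80e-07 = 0.02244 s
tau = 22.44 ms
Cutoff frequency: fc = 1 / (2*pi*R*C).
fc = 1 / (2*pi*0.02244) = 7.09 Hz

tau = 22.44 ms, fc = 7.09 Hz


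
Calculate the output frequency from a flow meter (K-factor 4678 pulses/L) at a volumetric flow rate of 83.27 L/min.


Frequency = K * Q / 60 (converting L/min to L/s).
f = 4678 * 83.27 / 60
f = 389537.06 / 60
f = 6492.28 Hz

6492.28 Hz


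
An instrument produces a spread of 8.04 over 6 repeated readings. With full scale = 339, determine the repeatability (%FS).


Repeatability = (spread / full scale) * 100%.
R = (8.04 / 339) * 100
R = 2.372 %FS

2.372 %FS


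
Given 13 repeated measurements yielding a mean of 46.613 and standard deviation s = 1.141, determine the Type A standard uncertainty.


The standard uncertainty for Type A evaluation is u = s / sqrt(n).
u = 1.141 / sqrt(13)
u = 1.141 / 3.6056
u = 0.3165

0.3165


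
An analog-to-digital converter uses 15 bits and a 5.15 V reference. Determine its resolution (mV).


The resolution (LSB) of an ADC is Vref / 2^n.
LSB = 5.15 / 2^15
LSB = 5.15 / 32768
LSB = 0.00015717 V = 0.15716553 mV

0.15716553 mV


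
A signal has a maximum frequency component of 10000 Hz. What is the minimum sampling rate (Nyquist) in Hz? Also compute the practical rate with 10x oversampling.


By Nyquist theorem, fs_min = 2 * fmax.
fs_min = 2 * 10000 = 20000 Hz
Practical rate = 10 * fs_min = 10 * 20000 = 200000 Hz

fs_min = 20000 Hz, fs_practical = 200000 Hz


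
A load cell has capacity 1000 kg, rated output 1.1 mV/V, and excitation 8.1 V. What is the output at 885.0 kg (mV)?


Vout = rated_output * Vex * (load / capacity).
Vout = 1.1 * 8.1 * (885.0 / 1000)
Vout = 1.1 * 8.1 * 0.885
Vout = 7.885 mV

7.885 mV


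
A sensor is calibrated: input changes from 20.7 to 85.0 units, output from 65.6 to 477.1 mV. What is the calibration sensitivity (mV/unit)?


Sensitivity = (y2 - y1) / (x2 - x1).
S = (477.1 - 65.6) / (85.0 - 20.7)
S = 411.5 / 64.3
S = 6.3997 mV/unit

6.3997 mV/unit


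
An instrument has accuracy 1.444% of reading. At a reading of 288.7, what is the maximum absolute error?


Absolute error = (accuracy% / 100) * reading.
Error = (1.444 / 100) * 288.7
Error = 0.01444 * 288.7
Error = 4.1688

4.1688


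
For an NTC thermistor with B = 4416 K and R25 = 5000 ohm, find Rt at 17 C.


NTC thermistor equation: Rt = R25 * exp(B * (1/T - 1/T25)).
T in Kelvin: 290.15 K, T25 = 298.15 K
1/T - 1/T25 = 1/290.15 - 1/298.15 = 9.248e-05
B * (1/T - 1/T25) = 4416 * 9.248e-05 = 0.4084
Rt = 5000 * exp(0.4084) = 7521.9 ohm

7521.9 ohm


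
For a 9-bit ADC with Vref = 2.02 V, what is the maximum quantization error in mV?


The maximum quantization error is +/- LSB/2.
LSB = Vref / 2^n = 2.02 / 512 = 0.00394531 V
Max error = LSB / 2 = 0.00394531 / 2 = 0.00197266 V
Max error = 1.9727 mV

1.9727 mV


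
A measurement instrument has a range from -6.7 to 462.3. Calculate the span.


Span = upper range - lower range.
Span = 462.3 - (-6.7)
Span = 469.0

469.0


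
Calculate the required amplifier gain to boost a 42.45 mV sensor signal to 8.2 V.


Gain = Vout / Vin (converting to same units).
G = 8.2 V / 42.45 mV
G = 8200.0 mV / 42.45 mV
G = 193.17

193.17


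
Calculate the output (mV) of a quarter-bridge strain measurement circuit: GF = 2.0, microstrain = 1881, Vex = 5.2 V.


Quarter bridge output: Vout = (GF * epsilon * Vex) / 4.
Vout = (2.0 * 1881e-6 * 5.2) / 4
Vout = 0.0195624 / 4 V
Vout = 0.0048906 V = 4.8906 mV

4.8906 mV


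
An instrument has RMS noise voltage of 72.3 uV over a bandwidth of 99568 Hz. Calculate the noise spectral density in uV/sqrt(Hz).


Noise spectral density = Vrms / sqrt(BW).
NSD = 72.3 / sqrt(99568)
NSD = 72.3 / 315.544
NSD = 0.2291 uV/sqrt(Hz)

0.2291 uV/sqrt(Hz)


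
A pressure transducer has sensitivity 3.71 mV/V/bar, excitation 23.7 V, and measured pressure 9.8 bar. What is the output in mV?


Output = sensitivity * Vex * P.
Vout = 3.71 * 23.7 * 9.8
Vout = 87.927 * 9.8
Vout = 861.68 mV

861.68 mV


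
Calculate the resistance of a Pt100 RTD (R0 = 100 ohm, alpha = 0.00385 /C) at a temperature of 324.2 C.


The RTD equation: Rt = R0 * (1 + alpha * T).
Rt = 100 * (1 + 0.00385 * 324.2)
Rt = 100 * (1 + 1.24817)
Rt = 100 * 2.24817
Rt = 224.817 ohm

224.817 ohm


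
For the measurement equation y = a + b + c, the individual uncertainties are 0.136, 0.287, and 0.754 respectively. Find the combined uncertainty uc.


For a sum of independent quantities, uc = sqrt(u1^2 + u2^2 + u3^2).
uc = sqrt(0.136^2 + 0.287^2 + 0.754^2)
uc = sqrt(0.018496 + 0.082369 + 0.568516)
uc = 0.8182

0.8182


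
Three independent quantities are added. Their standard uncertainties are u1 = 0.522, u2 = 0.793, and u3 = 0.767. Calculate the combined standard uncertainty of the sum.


For a sum of independent quantities, uc = sqrt(u1^2 + u2^2 + u3^2).
uc = sqrt(0.522^2 + 0.793^2 + 0.767^2)
uc = sqrt(0.272484 + 0.628849 + 0.588289)
uc = 1.2205

1.2205


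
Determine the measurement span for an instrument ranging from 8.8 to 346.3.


Span = upper range - lower range.
Span = 346.3 - (8.8)
Span = 337.5

337.5


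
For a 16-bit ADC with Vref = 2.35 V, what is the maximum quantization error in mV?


The maximum quantization error is +/- LSB/2.
LSB = Vref / 2^n = 2.35 / 65536 = 3.586e-05 V
Max error = LSB / 2 = 3.586e-05 / 2 = 1.793e-05 V
Max error = 0.0179 mV

0.0179 mV


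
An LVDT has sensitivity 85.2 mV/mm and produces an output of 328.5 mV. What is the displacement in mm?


Displacement = Vout / sensitivity.
d = 328.5 / 85.2
d = 3.856 mm

3.856 mm


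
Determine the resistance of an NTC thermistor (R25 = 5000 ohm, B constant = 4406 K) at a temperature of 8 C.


NTC thermistor equation: Rt = R25 * exp(B * (1/T - 1/T25)).
T in Kelvin: 281.15 K, T25 = 298.15 K
1/T - 1/T25 = 1/281.15 - 1/298.15 = 0.0002028
B * (1/T - 1/T25) = 4406 * 0.0002028 = 0.8936
Rt = 5000 * exp(0.8936) = 12219.0 ohm

12219.0 ohm


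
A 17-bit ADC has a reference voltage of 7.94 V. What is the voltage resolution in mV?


The resolution (LSB) of an ADC is Vref / 2^n.
LSB = 7.94 / 2^17
LSB = 7.94 / 131072
LSB = 6.058e-05 V = 0.06057739 mV

0.06057739 mV


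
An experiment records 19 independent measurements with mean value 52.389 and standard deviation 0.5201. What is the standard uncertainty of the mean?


The standard uncertainty for Type A evaluation is u = s / sqrt(n).
u = 0.5201 / sqrt(19)
u = 0.5201 / 4.3589
u = 0.1193

0.1193


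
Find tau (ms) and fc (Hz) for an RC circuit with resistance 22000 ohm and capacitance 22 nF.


Time constant: tau = R * C.
tau = 22000 * 2.20e-08 = 0.000484 s
tau = 0.484 ms
Cutoff frequency: fc = 1 / (2*pi*R*C).
fc = 1 / (2*pi*0.000484) = 328.83 Hz

tau = 0.484 ms, fc = 328.83 Hz


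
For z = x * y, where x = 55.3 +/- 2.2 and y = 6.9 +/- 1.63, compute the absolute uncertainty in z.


For a product z = x*y, the relative uncertainty is:
uz/z = sqrt((ux/x)^2 + (uy/y)^2)
Relative uncertainties: ux/x = 2.2/55.3 = 0.039783
uy/y = 1.63/6.9 = 0.236232
z = 55.3 * 6.9 = 381.6
uz = 381.6 * sqrt(0.039783^2 + 0.236232^2) = 91.408

91.408


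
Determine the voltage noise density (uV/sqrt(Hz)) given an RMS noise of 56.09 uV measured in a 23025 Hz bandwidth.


Noise spectral density = Vrms / sqrt(BW).
NSD = 56.09 / sqrt(23025)
NSD = 56.09 / 151.7399
NSD = 0.3696 uV/sqrt(Hz)

0.3696 uV/sqrt(Hz)


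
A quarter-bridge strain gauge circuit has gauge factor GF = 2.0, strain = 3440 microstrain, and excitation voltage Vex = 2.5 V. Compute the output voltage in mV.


Quarter bridge output: Vout = (GF * epsilon * Vex) / 4.
Vout = (2.0 * 3440e-6 * 2.5) / 4
Vout = 0.0172 / 4 V
Vout = 0.0043 V = 4.3 mV

4.3 mV


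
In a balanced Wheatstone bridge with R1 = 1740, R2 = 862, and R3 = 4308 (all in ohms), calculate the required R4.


At balance: R1*R4 = R2*R3, so R4 = R2*R3/R1.
R4 = 862 * 4308 / 1740
R4 = 3713496 / 1740
R4 = 2134.19 ohm

2134.19 ohm


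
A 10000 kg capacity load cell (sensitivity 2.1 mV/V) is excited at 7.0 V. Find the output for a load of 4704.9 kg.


Vout = rated_output * Vex * (load / capacity).
Vout = 2.1 * 7.0 * (4704.9 / 10000)
Vout = 2.1 * 7.0 * 0.47049
Vout = 6.916 mV

6.916 mV


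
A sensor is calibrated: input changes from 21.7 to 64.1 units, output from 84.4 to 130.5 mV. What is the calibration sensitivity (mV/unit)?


Sensitivity = (y2 - y1) / (x2 - x1).
S = (130.5 - 84.4) / (64.1 - 21.7)
S = 46.1 / 42.4
S = 1.0873 mV/unit

1.0873 mV/unit


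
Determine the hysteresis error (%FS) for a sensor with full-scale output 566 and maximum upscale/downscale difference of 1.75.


Hysteresis = (max difference / full scale) * 100%.
H = (1.75 / 566) * 100
H = 0.309 %FS

0.309 %FS


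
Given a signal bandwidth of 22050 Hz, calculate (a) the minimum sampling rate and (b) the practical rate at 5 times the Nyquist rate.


By Nyquist theorem, fs_min = 2 * fmax.
fs_min = 2 * 22050 = 44100 Hz
Practical rate = 5 * fs_min = 5 * 44100 = 220500 Hz

fs_min = 44100 Hz, fs_practical = 220500 Hz


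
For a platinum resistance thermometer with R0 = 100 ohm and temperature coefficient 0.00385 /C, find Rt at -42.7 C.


The RTD equation: Rt = R0 * (1 + alpha * T).
Rt = 100 * (1 + 0.00385 * -42.7)
Rt = 100 * (1 + -0.164395)
Rt = 100 * 0.835605
Rt = 83.56 ohm

83.56 ohm


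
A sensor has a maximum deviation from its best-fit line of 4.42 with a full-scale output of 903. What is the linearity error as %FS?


Linearity error = (max deviation / full scale) * 100%.
Linearity = (4.42 / 903) * 100
Linearity = 0.489 %FS

0.489 %FS


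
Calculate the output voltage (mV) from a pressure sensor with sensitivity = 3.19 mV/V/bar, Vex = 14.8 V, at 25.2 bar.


Output = sensitivity * Vex * P.
Vout = 3.19 * 14.8 * 25.2
Vout = 47.212 * 25.2
Vout = 1189.74 mV

1189.74 mV


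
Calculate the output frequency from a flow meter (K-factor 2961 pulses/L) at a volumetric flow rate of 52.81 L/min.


Frequency = K * Q / 60 (converting L/min to L/s).
f = 2961 * 52.81 / 60
f = 156370.41 / 60
f = 2606.17 Hz

2606.17 Hz


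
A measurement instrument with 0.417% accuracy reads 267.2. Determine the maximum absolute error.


Absolute error = (accuracy% / 100) * reading.
Error = (0.417 / 100) * 267.2
Error = 0.00417 * 267.2
Error = 1.1142

1.1142


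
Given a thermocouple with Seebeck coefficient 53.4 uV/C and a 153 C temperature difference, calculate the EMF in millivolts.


The thermocouple output V = sensitivity * dT.
V = 53.4 uV/C * 153 C
V = 8170.2 uV
V = 8.17 mV

8.17 mV


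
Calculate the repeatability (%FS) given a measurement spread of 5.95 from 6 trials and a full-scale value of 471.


Repeatability = (spread / full scale) * 100%.
R = (5.95 / 471) * 100
R = 1.263 %FS

1.263 %FS


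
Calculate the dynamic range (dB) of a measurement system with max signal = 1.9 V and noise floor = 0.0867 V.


Dynamic range = 20 * log10(Vmax / Vnoise).
DR = 20 * log10(1.9 / 0.0867)
DR = 20 * log10(21.91)
DR = 26.81 dB

26.81 dB


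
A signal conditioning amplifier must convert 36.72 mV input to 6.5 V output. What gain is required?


Gain = Vout / Vin (converting to same units).
G = 6.5 V / 36.72 mV
G = 6500.0 mV / 36.72 mV
G = 177.02

177.02


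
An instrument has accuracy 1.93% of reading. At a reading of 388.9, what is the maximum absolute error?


Absolute error = (accuracy% / 100) * reading.
Error = (1.93 / 100) * 388.9
Error = 0.0193 * 388.9
Error = 7.5058

7.5058


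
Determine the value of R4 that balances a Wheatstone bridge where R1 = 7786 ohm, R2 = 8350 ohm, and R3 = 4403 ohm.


At balance: R1*R4 = R2*R3, so R4 = R2*R3/R1.
R4 = 8350 * 4403 / 7786
R4 = 36765050 / 7786
R4 = 4721.94 ohm

4721.94 ohm


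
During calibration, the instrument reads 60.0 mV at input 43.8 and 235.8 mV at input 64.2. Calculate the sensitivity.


Sensitivity = (y2 - y1) / (x2 - x1).
S = (235.8 - 60.0) / (64.2 - 43.8)
S = 175.8 / 20.4
S = 8.6176 mV/unit

8.6176 mV/unit


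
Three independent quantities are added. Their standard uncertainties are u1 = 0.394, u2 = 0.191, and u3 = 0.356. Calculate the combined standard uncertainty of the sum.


For a sum of independent quantities, uc = sqrt(u1^2 + u2^2 + u3^2).
uc = sqrt(0.394^2 + 0.191^2 + 0.356^2)
uc = sqrt(0.155236 + 0.036481 + 0.126736)
uc = 0.5643

0.5643


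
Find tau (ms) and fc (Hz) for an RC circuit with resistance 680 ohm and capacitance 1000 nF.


Time constant: tau = R * C.
tau = 680 * 1.00e-06 = 0.00068 s
tau = 0.68 ms
Cutoff frequency: fc = 1 / (2*pi*R*C).
fc = 1 / (2*pi*0.00068) = 234.05 Hz

tau = 0.68 ms, fc = 234.05 Hz


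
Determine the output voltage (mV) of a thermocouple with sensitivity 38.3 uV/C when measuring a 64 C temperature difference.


The thermocouple output V = sensitivity * dT.
V = 38.3 uV/C * 64 C
V = 2451.2 uV
V = 2.451 mV

2.451 mV


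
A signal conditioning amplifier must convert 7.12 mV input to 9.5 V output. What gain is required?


Gain = Vout / Vin (converting to same units).
G = 9.5 V / 7.12 mV
G = 9500.0 mV / 7.12 mV
G = 1334.27

1334.27


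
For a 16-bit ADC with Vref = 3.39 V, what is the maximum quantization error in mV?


The maximum quantization error is +/- LSB/2.
LSB = Vref / 2^n = 3.39 / 65536 = 5.173e-05 V
Max error = LSB / 2 = 5.173e-05 / 2 = 2.586e-05 V
Max error = 0.0259 mV

0.0259 mV


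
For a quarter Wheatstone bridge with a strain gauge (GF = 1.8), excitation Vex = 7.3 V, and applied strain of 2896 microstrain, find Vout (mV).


Quarter bridge output: Vout = (GF * epsilon * Vex) / 4.
Vout = (1.8 * 2896e-6 * 7.3) / 4
Vout = 0.03805344 / 4 V
Vout = 0.00951336 V = 9.5134 mV

9.5134 mV


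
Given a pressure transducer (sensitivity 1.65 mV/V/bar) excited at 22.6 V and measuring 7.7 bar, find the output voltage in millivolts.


Output = sensitivity * Vex * P.
Vout = 1.65 * 22.6 * 7.7
Vout = 37.29 * 7.7
Vout = 287.13 mV

287.13 mV


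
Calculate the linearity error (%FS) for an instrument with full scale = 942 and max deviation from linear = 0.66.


Linearity error = (max deviation / full scale) * 100%.
Linearity = (0.66 / 942) * 100
Linearity = 0.07 %FS

0.07 %FS


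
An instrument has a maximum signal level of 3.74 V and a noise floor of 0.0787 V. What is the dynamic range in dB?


Dynamic range = 20 * log10(Vmax / Vnoise).
DR = 20 * log10(3.74 / 0.0787)
DR = 20 * log10(47.52)
DR = 33.54 dB

33.54 dB


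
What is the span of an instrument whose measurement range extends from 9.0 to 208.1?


Span = upper range - lower range.
Span = 208.1 - (9.0)
Span = 199.1

199.1


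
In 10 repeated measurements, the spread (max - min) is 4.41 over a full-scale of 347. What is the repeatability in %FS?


Repeatability = (spread / full scale) * 100%.
R = (4.41 / 347) * 100
R = 1.271 %FS

1.271 %FS


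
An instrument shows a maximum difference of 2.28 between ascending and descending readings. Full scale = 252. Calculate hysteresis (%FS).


Hysteresis = (max difference / full scale) * 100%.
H = (2.28 / 252) * 100
H = 0.905 %FS

0.905 %FS


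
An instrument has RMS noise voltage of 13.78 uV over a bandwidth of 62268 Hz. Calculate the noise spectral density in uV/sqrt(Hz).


Noise spectral density = Vrms / sqrt(BW).
NSD = 13.78 / sqrt(62268)
NSD = 13.78 / 249.5356
NSD = 0.0552 uV/sqrt(Hz)

0.0552 uV/sqrt(Hz)


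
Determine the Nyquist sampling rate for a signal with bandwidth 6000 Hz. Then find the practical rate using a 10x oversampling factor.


By Nyquist theorem, fs_min = 2 * fmax.
fs_min = 2 * 6000 = 12000 Hz
Practical rate = 10 * fs_min = 10 * 12000 = 120000 Hz

fs_min = 12000 Hz, fs_practical = 120000 Hz


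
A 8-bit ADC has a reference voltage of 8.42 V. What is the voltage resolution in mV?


The resolution (LSB) of an ADC is Vref / 2^n.
LSB = 8.42 / 2^8
LSB = 8.42 / 256
LSB = 0.03289062 V = 32.890625 mV

32.890625 mV


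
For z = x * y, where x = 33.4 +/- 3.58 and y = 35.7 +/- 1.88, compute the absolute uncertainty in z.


For a product z = x*y, the relative uncertainty is:
uz/z = sqrt((ux/x)^2 + (uy/y)^2)
Relative uncertainties: ux/x = 3.58/33.4 = 0.107186
uy/y = 1.88/35.7 = 0.052661
z = 33.4 * 35.7 = 1192.4
uz = 1192.4 * sqrt(0.107186^2 + 0.052661^2) = 142.398

142.398


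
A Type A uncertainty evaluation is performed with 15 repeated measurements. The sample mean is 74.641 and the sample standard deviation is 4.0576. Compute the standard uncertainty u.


The standard uncertainty for Type A evaluation is u = s / sqrt(n).
u = 4.0576 / sqrt(15)
u = 4.0576 / 3.873
u = 1.0477

1.0477


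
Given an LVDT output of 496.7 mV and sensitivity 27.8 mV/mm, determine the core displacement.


Displacement = Vout / sensitivity.
d = 496.7 / 27.8
d = 17.867 mm

17.867 mm


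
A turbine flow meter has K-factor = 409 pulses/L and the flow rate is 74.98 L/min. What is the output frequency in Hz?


Frequency = K * Q / 60 (converting L/min to L/s).
f = 409 * 74.98 / 60
f = 30666.82 / 60
f = 511.11 Hz

511.11 Hz


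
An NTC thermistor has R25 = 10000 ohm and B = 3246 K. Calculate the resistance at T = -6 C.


NTC thermistor equation: Rt = R25 * exp(B * (1/T - 1/T25)).
T in Kelvin: 267.15 K, T25 = 298.15 K
1/T - 1/T25 = 1/267.15 - 1/298.15 = 0.0003892
B * (1/T - 1/T25) = 3246 * 0.0003892 = 1.2633
Rt = 10000 * exp(1.2633) = 35372.2 ohm

35372.2 ohm


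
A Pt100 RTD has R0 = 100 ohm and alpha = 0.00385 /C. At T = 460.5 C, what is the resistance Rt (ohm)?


The RTD equation: Rt = R0 * (1 + alpha * T).
Rt = 100 * (1 + 0.00385 * 460.5)
Rt = 100 * (1 + 1.772925)
Rt = 100 * 2.772925
Rt = 277.292 ohm

277.292 ohm


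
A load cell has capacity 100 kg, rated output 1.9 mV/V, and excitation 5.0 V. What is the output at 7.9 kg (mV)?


Vout = rated_output * Vex * (load / capacity).
Vout = 1.9 * 5.0 * (7.9 / 100)
Vout = 1.9 * 5.0 * 0.079
Vout = 0.75 mV

0.75 mV


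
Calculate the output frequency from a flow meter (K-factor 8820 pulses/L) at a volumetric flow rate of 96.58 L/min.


Frequency = K * Q / 60 (converting L/min to L/s).
f = 8820 * 96.58 / 60
f = 851835.6 / 60
f = 14197.26 Hz

14197.26 Hz


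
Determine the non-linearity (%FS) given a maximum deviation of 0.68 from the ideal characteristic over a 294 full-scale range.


Linearity error = (max deviation / full scale) * 100%.
Linearity = (0.68 / 294) * 100
Linearity = 0.231 %FS

0.231 %FS


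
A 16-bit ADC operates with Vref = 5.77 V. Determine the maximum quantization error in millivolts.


The maximum quantization error is +/- LSB/2.
LSB = Vref / 2^n = 5.77 / 65536 = 8.804e-05 V
Max error = LSB / 2 = 8.804e-05 / 2 = 4.402e-05 V
Max error = 0.044 mV

0.044 mV


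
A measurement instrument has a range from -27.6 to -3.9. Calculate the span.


Span = upper range - lower range.
Span = -3.9 - (-27.6)
Span = 23.7

23.7


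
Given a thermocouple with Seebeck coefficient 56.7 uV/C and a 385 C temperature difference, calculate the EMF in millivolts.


The thermocouple output V = sensitivity * dT.
V = 56.7 uV/C * 385 C
V = 21829.5 uV
V = 21.829 mV

21.829 mV


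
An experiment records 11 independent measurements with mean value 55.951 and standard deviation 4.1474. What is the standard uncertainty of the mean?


The standard uncertainty for Type A evaluation is u = s / sqrt(n).
u = 4.1474 / sqrt(11)
u = 4.1474 / 3.3166
u = 1.2505

1.2505


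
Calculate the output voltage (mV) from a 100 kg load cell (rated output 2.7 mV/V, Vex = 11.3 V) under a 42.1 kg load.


Vout = rated_output * Vex * (load / capacity).
Vout = 2.7 * 11.3 * (42.1 / 100)
Vout = 2.7 * 11.3 * 0.421
Vout = 12.845 mV

12.845 mV


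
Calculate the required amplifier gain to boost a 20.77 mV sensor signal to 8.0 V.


Gain = Vout / Vin (converting to same units).
G = 8.0 V / 20.77 mV
G = 8000.0 mV / 20.77 mV
G = 385.17

385.17


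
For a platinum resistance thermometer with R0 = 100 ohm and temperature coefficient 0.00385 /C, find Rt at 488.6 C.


The RTD equation: Rt = R0 * (1 + alpha * T).
Rt = 100 * (1 + 0.00385 * 488.6)
Rt = 100 * (1 + 1.88111)
Rt = 100 * 2.88111
Rt = 288.111 ohm

288.111 ohm


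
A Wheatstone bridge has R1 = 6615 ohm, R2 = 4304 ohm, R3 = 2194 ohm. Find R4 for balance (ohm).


At balance: R1*R4 = R2*R3, so R4 = R2*R3/R1.
R4 = 4304 * 2194 / 6615
R4 = 9442976 / 6615
R4 = 1427.51 ohm

1427.51 ohm


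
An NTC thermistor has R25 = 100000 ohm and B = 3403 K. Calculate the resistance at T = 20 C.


NTC thermistor equation: Rt = R25 * exp(B * (1/T - 1/T25)).
T in Kelvin: 293.15 K, T25 = 298.15 K
1/T - 1/T25 = 1/293.15 - 1/298.15 = 5.721e-05
B * (1/T - 1/T25) = 3403 * 5.721e-05 = 0.1947
Rt = 100000 * exp(0.1947) = 121491.4 ohm

121491.4 ohm


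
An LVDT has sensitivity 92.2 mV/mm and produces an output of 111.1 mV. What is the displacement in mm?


Displacement = Vout / sensitivity.
d = 111.1 / 92.2
d = 1.205 mm

1.205 mm


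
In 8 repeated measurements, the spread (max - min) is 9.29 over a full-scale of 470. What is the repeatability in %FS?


Repeatability = (spread / full scale) * 100%.
R = (9.29 / 470) * 100
R = 1.977 %FS

1.977 %FS


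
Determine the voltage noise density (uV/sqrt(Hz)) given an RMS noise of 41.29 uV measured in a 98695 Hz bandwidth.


Noise spectral density = Vrms / sqrt(BW).
NSD = 41.29 / sqrt(98695)
NSD = 41.29 / 314.1576
NSD = 0.1314 uV/sqrt(Hz)

0.1314 uV/sqrt(Hz)


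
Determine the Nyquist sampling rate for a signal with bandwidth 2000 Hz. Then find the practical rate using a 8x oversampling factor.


By Nyquist theorem, fs_min = 2 * fmax.
fs_min = 2 * 2000 = 4000 Hz
Practical rate = 8 * fs_min = 8 * 4000 = 32000 Hz

fs_min = 4000 Hz, fs_practical = 32000 Hz


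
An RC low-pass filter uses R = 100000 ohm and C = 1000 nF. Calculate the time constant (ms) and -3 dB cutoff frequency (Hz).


Time constant: tau = R * C.
tau = 100000 * 1.00e-06 = 0.1 s
tau = 100.0 ms
Cutoff frequency: fc = 1 / (2*pi*R*C).
fc = 1 / (2*pi*0.1) = 1.59 Hz

tau = 100.0 ms, fc = 1.59 Hz


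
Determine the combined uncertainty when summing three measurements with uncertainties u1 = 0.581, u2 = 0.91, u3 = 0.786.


For a sum of independent quantities, uc = sqrt(u1^2 + u2^2 + u3^2).
uc = sqrt(0.581^2 + 0.91^2 + 0.786^2)
uc = sqrt(0.337561 + 0.8281 + 0.617796)
uc = 1.3355

1.3355


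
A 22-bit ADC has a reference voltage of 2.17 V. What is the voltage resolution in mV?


The resolution (LSB) of an ADC is Vref / 2^n.
LSB = 2.17 / 2^22
LSB = 2.17 / 4194304
LSB = 5.2e-07 V = 0.00051737 mV

0.00051737 mV


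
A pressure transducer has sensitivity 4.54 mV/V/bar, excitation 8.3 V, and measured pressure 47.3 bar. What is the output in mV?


Output = sensitivity * Vex * P.
Vout = 4.54 * 8.3 * 47.3
Vout = 37.682 * 47.3
Vout = 1782.36 mV

1782.36 mV


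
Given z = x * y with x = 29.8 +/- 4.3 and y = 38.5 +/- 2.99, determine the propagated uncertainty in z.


For a product z = x*y, the relative uncertainty is:
uz/z = sqrt((ux/x)^2 + (uy/y)^2)
Relative uncertainties: ux/x = 4.3/29.8 = 0.144295
uy/y = 2.99/38.5 = 0.077662
z = 29.8 * 38.5 = 1147.3
uz = 1147.3 * sqrt(0.144295^2 + 0.077662^2) = 188.005

188.005


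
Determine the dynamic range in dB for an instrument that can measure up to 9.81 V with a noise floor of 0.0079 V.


Dynamic range = 20 * log10(Vmax / Vnoise).
DR = 20 * log10(9.81 / 0.0079)
DR = 20 * log10(1241.77)
DR = 61.88 dB

61.88 dB


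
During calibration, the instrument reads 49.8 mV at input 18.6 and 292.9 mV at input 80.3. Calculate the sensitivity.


Sensitivity = (y2 - y1) / (x2 - x1).
S = (292.9 - 49.8) / (80.3 - 18.6)
S = 243.1 / 61.7
S = 3.94 mV/unit

3.94 mV/unit


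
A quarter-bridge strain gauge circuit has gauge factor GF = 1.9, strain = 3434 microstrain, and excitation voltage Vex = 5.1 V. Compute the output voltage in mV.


Quarter bridge output: Vout = (GF * epsilon * Vex) / 4.
Vout = (1.9 * 3434e-6 * 5.1) / 4
Vout = 0.03327546 / 4 V
Vout = 0.00831886 V = 8.3189 mV

8.3189 mV


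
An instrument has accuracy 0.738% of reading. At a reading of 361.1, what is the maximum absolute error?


Absolute error = (accuracy% / 100) * reading.
Error = (0.738 / 100) * 361.1
Error = 0.00738 * 361.1
Error = 2.6649

2.6649


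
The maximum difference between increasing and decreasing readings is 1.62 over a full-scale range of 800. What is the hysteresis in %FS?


Hysteresis = (max difference / full scale) * 100%.
H = (1.62 / 800) * 100
H = 0.203 %FS

0.203 %FS


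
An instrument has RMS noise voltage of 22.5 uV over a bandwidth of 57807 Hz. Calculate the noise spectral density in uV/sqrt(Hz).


Noise spectral density = Vrms / sqrt(BW).
NSD = 22.5 / sqrt(57807)
NSD = 22.5 / 240.4309
NSD = 0.0936 uV/sqrt(Hz)

0.0936 uV/sqrt(Hz)


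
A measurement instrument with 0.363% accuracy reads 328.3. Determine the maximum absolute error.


Absolute error = (accuracy% / 100) * reading.
Error = (0.363 / 100) * 328.3
Error = 0.00363 * 328.3
Error = 1.1917

1.1917


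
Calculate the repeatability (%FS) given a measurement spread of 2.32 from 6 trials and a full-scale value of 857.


Repeatability = (spread / full scale) * 100%.
R = (2.32 / 857) * 100
R = 0.271 %FS

0.271 %FS


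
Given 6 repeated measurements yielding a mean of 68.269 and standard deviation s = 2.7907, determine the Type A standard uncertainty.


The standard uncertainty for Type A evaluation is u = s / sqrt(n).
u = 2.7907 / sqrt(6)
u = 2.7907 / 2.4495
u = 1.1393

1.1393


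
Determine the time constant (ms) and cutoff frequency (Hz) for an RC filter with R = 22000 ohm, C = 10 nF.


Time constant: tau = R * C.
tau = 22000 * 1.00e-08 = 0.00022 s
tau = 0.22 ms
Cutoff frequency: fc = 1 / (2*pi*R*C).
fc = 1 / (2*pi*0.00022) = 723.43 Hz

tau = 0.22 ms, fc = 723.43 Hz
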